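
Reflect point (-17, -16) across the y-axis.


Reflection across y-axis: (x, y) -> (-x, y)
(-17, -16) -> (17, -16)

(17, -16)


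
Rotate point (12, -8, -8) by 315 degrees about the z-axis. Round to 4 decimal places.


x' = 12*cos(315) - -8*sin(315) = 2.8284
y' = 12*sin(315) + -8*cos(315) = -14.1421
z' = -8

(2.8284, -14.1421, -8)


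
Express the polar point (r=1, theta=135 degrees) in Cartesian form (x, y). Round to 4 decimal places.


x = 1 * cos(135) = -0.7071
y = 1 * sin(135) = 0.7071

(-0.7071, 0.7071)


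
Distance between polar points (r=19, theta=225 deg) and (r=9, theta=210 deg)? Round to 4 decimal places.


d = sqrt(r1^2 + r2^2 - 2*r1*r2*cos(t2-t1))
d = sqrt(19^2 + 9^2 - 2*19*9*cos(210-225)) = 10.5666

10.5666


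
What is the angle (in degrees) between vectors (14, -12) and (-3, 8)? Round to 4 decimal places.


dot = 14*-3 + -12*8 = -138
|u| = 18.4391, |v| = 8.544
cos(angle) = -0.8759
angle = 151.1573 degrees

151.1573 degrees


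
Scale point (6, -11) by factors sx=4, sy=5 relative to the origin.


Scaling: (x*sx, y*sy) = (6*4, -11*5) = (24, -55)

(24, -55)


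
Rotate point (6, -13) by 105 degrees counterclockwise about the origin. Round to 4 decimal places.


x' = 6*cos(105) - -13*sin(105) = 11.0041
y' = 6*sin(105) + -13*cos(105) = 9.1602

(11.0041, 9.1602)


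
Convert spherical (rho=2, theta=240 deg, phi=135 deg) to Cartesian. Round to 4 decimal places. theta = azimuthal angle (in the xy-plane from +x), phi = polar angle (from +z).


x = 2 * sin(135) * cos(240) = -0.7071
y = 2 * sin(135) * sin(240) = -1.2247
z = 2 * cos(135) = -1.4142

(-0.7071, -1.2247, -1.4142)


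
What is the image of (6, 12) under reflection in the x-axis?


Reflection across x-axis: (x, y) -> (x, -y)
(6, 12) -> (6, -12)

(6, -12)


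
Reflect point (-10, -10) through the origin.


Reflection through origin: (x, y) -> (-x, -y)
(-10, -10) -> (10, 10)

(10, 10)


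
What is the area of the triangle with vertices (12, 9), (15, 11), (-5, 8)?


Area = |x1(y2-y3) + x2(y3-y1) + x3(y1-y2)| / 2
= |12*(11-8) + 15*(8-9) + -5*(9-11)| / 2
= 15.5

15.5


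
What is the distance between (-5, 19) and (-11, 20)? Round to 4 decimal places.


d = sqrt((-11--5)^2 + (20-19)^2) = 6.0828

6.0828


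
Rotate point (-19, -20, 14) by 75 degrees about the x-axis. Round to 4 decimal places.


x' = -19
y' = -20*cos(75) - 14*sin(75) = -18.6993
z' = -20*sin(75) + 14*cos(75) = -15.695

(-19, -18.6993, -15.695)


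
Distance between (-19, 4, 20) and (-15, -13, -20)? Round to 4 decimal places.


d = sqrt((-15--19)^2 + (-13-4)^2 + (-20-20)^2) = 43.6463

43.6463


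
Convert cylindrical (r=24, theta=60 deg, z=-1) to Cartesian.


x = 24 * cos(60) = 12
y = 24 * sin(60) = 20.7846
z = -1

(12, 20.7846, -1)


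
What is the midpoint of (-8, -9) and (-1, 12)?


Midpoint = ((-8+-1)/2, (-9+12)/2) = (-4.5, 1.5)

(-4.5, 1.5)


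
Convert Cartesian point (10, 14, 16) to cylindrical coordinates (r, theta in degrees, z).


r = sqrt(10^2 + 14^2) = 17.2047
theta = atan2(14, 10) = 54.4623 deg
z = 16

r = 17.2047, theta = 54.4623 deg, z = 16


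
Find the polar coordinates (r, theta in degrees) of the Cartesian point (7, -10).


r = sqrt(7^2 + (-10)^2) = 12.2066
theta = atan2(-10, 7) = 304.992 degrees

r = 12.2066, theta = 304.992 degrees


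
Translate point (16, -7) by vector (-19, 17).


Translation: (x+dx, y+dy) = (16+-19, -7+17) = (-3, 10)

(-3, 10)


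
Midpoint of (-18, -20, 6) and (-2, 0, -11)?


Midpoint = ((-18+-2)/2, (-20+0)/2, (6+-11)/2) = (-10, -10, -2.5)

(-10, -10, -2.5)


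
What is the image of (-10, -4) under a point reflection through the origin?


Reflection through origin: (x, y) -> (-x, -y)
(-10, -4) -> (10, 4)

(10, 4)


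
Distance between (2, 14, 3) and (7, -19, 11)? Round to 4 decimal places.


d = sqrt((7-2)^2 + (-19-14)^2 + (11-3)^2) = 34.322

34.322


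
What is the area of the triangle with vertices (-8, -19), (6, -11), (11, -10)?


Area = |x1(y2-y3) + x2(y3-y1) + x3(y1-y2)| / 2
= |-8*(-11--10) + 6*(-10--19) + 11*(-19--11)| / 2
= 13

13


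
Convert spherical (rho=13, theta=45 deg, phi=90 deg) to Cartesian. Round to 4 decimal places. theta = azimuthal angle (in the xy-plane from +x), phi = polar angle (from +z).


x = 13 * sin(90) * cos(45) = 9.1924
y = 13 * sin(90) * sin(45) = 9.1924
z = 13 * cos(90) = 0

(9.1924, 9.1924, 0)


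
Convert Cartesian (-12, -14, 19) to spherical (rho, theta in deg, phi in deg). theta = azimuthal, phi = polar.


rho = sqrt((-12)^2 + (-14)^2 + 19^2) = 26.4764
theta = atan2(-14, -12) = 229.3987 deg
phi = acos(19/26.4764) = 44.1417 deg

rho = 26.4764, theta = 229.3987 deg, phi = 44.1417 deg


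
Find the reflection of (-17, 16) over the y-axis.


Reflection across y-axis: (x, y) -> (-x, y)
(-17, 16) -> (17, 16)

(17, 16)


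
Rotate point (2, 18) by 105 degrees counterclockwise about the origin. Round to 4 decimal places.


x' = 2*cos(105) - 18*sin(105) = -17.9043
y' = 2*sin(105) + 18*cos(105) = -2.7269

(-17.9043, -2.7269)


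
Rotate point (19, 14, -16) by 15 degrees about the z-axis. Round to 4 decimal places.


x' = 19*cos(15) - 14*sin(15) = 14.7291
y' = 19*sin(15) + 14*cos(15) = 18.4405
z' = -16

(14.7291, 18.4405, -16)


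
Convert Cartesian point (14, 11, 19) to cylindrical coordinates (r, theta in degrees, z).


r = sqrt(14^2 + 11^2) = 17.8045
theta = atan2(11, 14) = 38.1572 deg
z = 19

r = 17.8045, theta = 38.1572 deg, z = 19


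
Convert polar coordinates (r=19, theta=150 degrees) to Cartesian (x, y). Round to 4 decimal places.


x = 19 * cos(150) = -16.4545
y = 19 * sin(150) = 9.5

(-16.4545, 9.5)


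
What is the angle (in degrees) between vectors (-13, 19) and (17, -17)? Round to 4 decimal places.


dot = -13*17 + 19*-17 = -544
|u| = 23.0217, |v| = 24.0416
cos(angle) = -0.9829
angle = 169.3803 degrees

169.3803 degrees


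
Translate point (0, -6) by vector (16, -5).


Translation: (x+dx, y+dy) = (0+16, -6+-5) = (16, -11)

(16, -11)


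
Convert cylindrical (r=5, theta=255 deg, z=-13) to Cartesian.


x = 5 * cos(255) = -1.2941
y = 5 * sin(255) = -4.8296
z = -13

(-1.2941, -4.8296, -13)


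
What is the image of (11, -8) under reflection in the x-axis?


Reflection across x-axis: (x, y) -> (x, -y)
(11, -8) -> (11, 8)

(11, 8)


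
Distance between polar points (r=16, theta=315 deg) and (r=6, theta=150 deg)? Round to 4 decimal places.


d = sqrt(r1^2 + r2^2 - 2*r1*r2*cos(t2-t1))
d = sqrt(16^2 + 6^2 - 2*16*6*cos(150-315)) = 21.8508

21.8508


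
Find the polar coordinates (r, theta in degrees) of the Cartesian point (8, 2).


r = sqrt(8^2 + 2^2) = 8.2462
theta = atan2(2, 8) = 14.0362 degrees

r = 8.2462, theta = 14.0362 degrees


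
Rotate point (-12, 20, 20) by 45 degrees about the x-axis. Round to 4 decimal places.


x' = -12
y' = 20*cos(45) - 20*sin(45) = 0
z' = 20*sin(45) + 20*cos(45) = 28.2843

(-12, 0, 28.2843)


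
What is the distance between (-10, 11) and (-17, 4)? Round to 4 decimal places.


d = sqrt((-17--10)^2 + (4-11)^2) = 9.8995

9.8995


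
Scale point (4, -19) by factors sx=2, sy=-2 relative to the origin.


Scaling: (x*sx, y*sy) = (4*2, -19*-2) = (8, 38)

(8, 38)


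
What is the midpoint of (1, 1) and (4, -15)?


Midpoint = ((1+4)/2, (1+-15)/2) = (2.5, -7)

(2.5, -7)


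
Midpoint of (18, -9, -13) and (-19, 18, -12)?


Midpoint = ((18+-19)/2, (-9+18)/2, (-13+-12)/2) = (-0.5, 4.5, -12.5)

(-0.5, 4.5, -12.5)


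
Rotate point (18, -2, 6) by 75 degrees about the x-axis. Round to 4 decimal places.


x' = 18
y' = -2*cos(75) - 6*sin(75) = -6.3132
z' = -2*sin(75) + 6*cos(75) = -0.3789

(18, -6.3132, -0.3789)


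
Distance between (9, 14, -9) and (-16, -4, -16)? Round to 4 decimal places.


d = sqrt((-16-9)^2 + (-4-14)^2 + (-16--9)^2) = 31.5911

31.5911


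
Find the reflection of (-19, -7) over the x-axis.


Reflection across x-axis: (x, y) -> (x, -y)
(-19, -7) -> (-19, 7)

(-19, 7)


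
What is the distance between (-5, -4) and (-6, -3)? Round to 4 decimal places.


d = sqrt((-6--5)^2 + (-3--4)^2) = 1.4142

1.4142


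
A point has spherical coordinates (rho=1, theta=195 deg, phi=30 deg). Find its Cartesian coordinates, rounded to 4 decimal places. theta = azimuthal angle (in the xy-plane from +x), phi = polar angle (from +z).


x = 1 * sin(30) * cos(195) = -0.483
y = 1 * sin(30) * sin(195) = -0.1294
z = 1 * cos(30) = 0.866

(-0.483, -0.1294, 0.866)


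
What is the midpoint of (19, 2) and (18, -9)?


Midpoint = ((19+18)/2, (2+-9)/2) = (18.5, -3.5)

(18.5, -3.5)


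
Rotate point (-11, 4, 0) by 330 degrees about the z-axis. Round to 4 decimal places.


x' = -11*cos(330) - 4*sin(330) = -7.5263
y' = -11*sin(330) + 4*cos(330) = 8.9641
z' = 0

(-7.5263, 8.9641, 0)


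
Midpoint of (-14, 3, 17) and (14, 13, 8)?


Midpoint = ((-14+14)/2, (3+13)/2, (17+8)/2) = (0, 8, 12.5)

(0, 8, 12.5)


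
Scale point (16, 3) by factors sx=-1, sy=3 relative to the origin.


Scaling: (x*sx, y*sy) = (16*-1, 3*3) = (-16, 9)

(-16, 9)


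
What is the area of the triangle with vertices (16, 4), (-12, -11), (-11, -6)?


Area = |x1(y2-y3) + x2(y3-y1) + x3(y1-y2)| / 2
= |16*(-11--6) + -12*(-6-4) + -11*(4--11)| / 2
= 62.5

62.5


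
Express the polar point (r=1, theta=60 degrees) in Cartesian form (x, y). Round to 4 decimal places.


x = 1 * cos(60) = 0.5
y = 1 * sin(60) = 0.866

(0.5, 0.866)


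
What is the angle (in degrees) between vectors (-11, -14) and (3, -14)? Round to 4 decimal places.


dot = -11*3 + -14*-14 = 163
|u| = 17.8045, |v| = 14.3178
cos(angle) = 0.6394
angle = 50.252 degrees

50.252 degrees


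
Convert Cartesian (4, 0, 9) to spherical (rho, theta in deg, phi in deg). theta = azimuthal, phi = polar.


rho = sqrt(4^2 + 0^2 + 9^2) = 9.8489
theta = atan2(0, 4) = 0 deg
phi = acos(9/9.8489) = 23.9625 deg

rho = 9.8489, theta = 0 deg, phi = 23.9625 deg


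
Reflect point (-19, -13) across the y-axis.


Reflection across y-axis: (x, y) -> (-x, y)
(-19, -13) -> (19, -13)

(19, -13)


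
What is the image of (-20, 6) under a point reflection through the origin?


Reflection through origin: (x, y) -> (-x, -y)
(-20, 6) -> (20, -6)

(20, -6)


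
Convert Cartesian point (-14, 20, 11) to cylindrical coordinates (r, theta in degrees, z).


r = sqrt((-14)^2 + 20^2) = 24.4131
theta = atan2(20, -14) = 124.992 deg
z = 11

r = 24.4131, theta = 124.992 deg, z = 11


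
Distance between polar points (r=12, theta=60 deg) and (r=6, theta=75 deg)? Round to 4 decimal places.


d = sqrt(r1^2 + r2^2 - 2*r1*r2*cos(t2-t1))
d = sqrt(12^2 + 6^2 - 2*12*6*cos(75-60)) = 6.3958

6.3958


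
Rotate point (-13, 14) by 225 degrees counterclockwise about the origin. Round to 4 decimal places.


x' = -13*cos(225) - 14*sin(225) = 19.0919
y' = -13*sin(225) + 14*cos(225) = -0.7071

(19.0919, -0.7071)


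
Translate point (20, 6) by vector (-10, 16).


Translation: (x+dx, y+dy) = (20+-10, 6+16) = (10, 22)

(10, 22)


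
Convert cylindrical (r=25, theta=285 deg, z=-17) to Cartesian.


x = 25 * cos(285) = 6.4705
y = 25 * sin(285) = -24.1481
z = -17

(6.4705, -24.1481, -17)


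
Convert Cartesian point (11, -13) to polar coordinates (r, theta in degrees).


r = sqrt(11^2 + (-13)^2) = 17.0294
theta = atan2(-13, 11) = 310.2364 degrees

r = 17.0294, theta = 310.2364 degrees


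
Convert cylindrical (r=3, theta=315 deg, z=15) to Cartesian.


x = 3 * cos(315) = 2.1213
y = 3 * sin(315) = -2.1213
z = 15

(2.1213, -2.1213, 15)


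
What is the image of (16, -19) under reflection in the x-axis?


Reflection across x-axis: (x, y) -> (x, -y)
(16, -19) -> (16, 19)

(16, 19)


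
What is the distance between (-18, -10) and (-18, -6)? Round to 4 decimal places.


d = sqrt((-18--18)^2 + (-6--10)^2) = 4

4


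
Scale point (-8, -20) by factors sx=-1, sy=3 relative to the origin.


Scaling: (x*sx, y*sy) = (-8*-1, -20*3) = (8, -60)

(8, -60)


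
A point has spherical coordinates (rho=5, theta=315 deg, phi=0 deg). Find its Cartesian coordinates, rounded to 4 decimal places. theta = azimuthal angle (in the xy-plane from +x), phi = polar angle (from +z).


x = 5 * sin(0) * cos(315) = 0
y = 5 * sin(0) * sin(315) = 0
z = 5 * cos(0) = 5

(0, 0, 5)


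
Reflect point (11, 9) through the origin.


Reflection through origin: (x, y) -> (-x, -y)
(11, 9) -> (-11, -9)

(-11, -9)


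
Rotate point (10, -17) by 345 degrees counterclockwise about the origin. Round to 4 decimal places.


x' = 10*cos(345) - -17*sin(345) = 5.2593
y' = 10*sin(345) + -17*cos(345) = -19.0089

(5.2593, -19.0089)


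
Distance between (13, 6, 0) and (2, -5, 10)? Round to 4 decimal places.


d = sqrt((2-13)^2 + (-5-6)^2 + (10-0)^2) = 18.4932

18.4932


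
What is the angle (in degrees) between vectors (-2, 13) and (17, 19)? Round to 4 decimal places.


dot = -2*17 + 13*19 = 213
|u| = 13.1529, |v| = 25.4951
cos(angle) = 0.6352
angle = 50.5663 degrees

50.5663 degrees


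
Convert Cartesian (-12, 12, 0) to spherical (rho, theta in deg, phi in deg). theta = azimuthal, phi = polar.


rho = sqrt((-12)^2 + 12^2 + 0^2) = 16.9706
theta = atan2(12, -12) = 135 deg
phi = acos(0/16.9706) = 90 deg

rho = 16.9706, theta = 135 deg, phi = 90 deg


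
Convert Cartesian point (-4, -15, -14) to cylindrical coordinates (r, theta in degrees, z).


r = sqrt((-4)^2 + (-15)^2) = 15.5242
theta = atan2(-15, -4) = 255.0686 deg
z = -14

r = 15.5242, theta = 255.0686 deg, z = -14


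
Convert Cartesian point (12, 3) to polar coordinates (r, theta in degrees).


r = sqrt(12^2 + 3^2) = 12.3693
theta = atan2(3, 12) = 14.0362 degrees

r = 12.3693, theta = 14.0362 degrees


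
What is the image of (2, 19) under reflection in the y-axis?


Reflection across y-axis: (x, y) -> (-x, y)
(2, 19) -> (-2, 19)

(-2, 19)


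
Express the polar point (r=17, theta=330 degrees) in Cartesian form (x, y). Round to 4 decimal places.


x = 17 * cos(330) = 14.7224
y = 17 * sin(330) = -8.5

(14.7224, -8.5)


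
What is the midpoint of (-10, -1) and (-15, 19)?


Midpoint = ((-10+-15)/2, (-1+19)/2) = (-12.5, 9)

(-12.5, 9)


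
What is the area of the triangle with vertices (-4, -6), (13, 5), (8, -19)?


Area = |x1(y2-y3) + x2(y3-y1) + x3(y1-y2)| / 2
= |-4*(5--19) + 13*(-19--6) + 8*(-6-5)| / 2
= 176.5

176.5


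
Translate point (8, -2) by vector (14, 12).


Translation: (x+dx, y+dy) = (8+14, -2+12) = (22, 10)

(22, 10)


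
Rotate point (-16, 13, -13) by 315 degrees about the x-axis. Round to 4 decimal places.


x' = -16
y' = 13*cos(315) - -13*sin(315) = 0
z' = 13*sin(315) + -13*cos(315) = -18.3848

(-16, 0, -18.3848)


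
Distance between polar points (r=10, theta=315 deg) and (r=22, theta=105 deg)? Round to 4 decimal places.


d = sqrt(r1^2 + r2^2 - 2*r1*r2*cos(t2-t1))
d = sqrt(10^2 + 22^2 - 2*10*22*cos(105-315)) = 31.0653

31.0653


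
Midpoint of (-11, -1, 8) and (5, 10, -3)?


Midpoint = ((-11+5)/2, (-1+10)/2, (8+-3)/2) = (-3, 4.5, 2.5)

(-3, 4.5, 2.5)


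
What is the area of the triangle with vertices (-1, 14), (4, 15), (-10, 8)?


Area = |x1(y2-y3) + x2(y3-y1) + x3(y1-y2)| / 2
= |-1*(15-8) + 4*(8-14) + -10*(14-15)| / 2
= 10.5

10.5


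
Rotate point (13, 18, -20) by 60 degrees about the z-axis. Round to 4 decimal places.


x' = 13*cos(60) - 18*sin(60) = -9.0885
y' = 13*sin(60) + 18*cos(60) = 20.2583
z' = -20

(-9.0885, 20.2583, -20)


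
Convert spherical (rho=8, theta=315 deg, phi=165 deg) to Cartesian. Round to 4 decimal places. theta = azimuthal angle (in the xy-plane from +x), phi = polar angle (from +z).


x = 8 * sin(165) * cos(315) = 1.4641
y = 8 * sin(165) * sin(315) = -1.4641
z = 8 * cos(165) = -7.7274

(1.4641, -1.4641, -7.7274)


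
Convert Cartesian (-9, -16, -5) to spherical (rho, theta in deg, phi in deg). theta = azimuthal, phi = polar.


rho = sqrt((-9)^2 + (-16)^2 + (-5)^2) = 19.0263
theta = atan2(-16, -9) = 240.6422 deg
phi = acos(-5/19.0263) = 105.2359 deg

rho = 19.0263, theta = 240.6422 deg, phi = 105.2359 deg


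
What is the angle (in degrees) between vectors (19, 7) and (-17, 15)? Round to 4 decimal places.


dot = 19*-17 + 7*15 = -218
|u| = 20.2485, |v| = 22.6716
cos(angle) = -0.4749
angle = 118.3515 degrees

118.3515 degrees


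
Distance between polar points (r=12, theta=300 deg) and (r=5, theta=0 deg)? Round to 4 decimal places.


d = sqrt(r1^2 + r2^2 - 2*r1*r2*cos(t2-t1))
d = sqrt(12^2 + 5^2 - 2*12*5*cos(0-300)) = 10.4403

10.4403


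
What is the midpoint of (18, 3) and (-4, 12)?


Midpoint = ((18+-4)/2, (3+12)/2) = (7, 7.5)

(7, 7.5)


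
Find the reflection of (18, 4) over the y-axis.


Reflection across y-axis: (x, y) -> (-x, y)
(18, 4) -> (-18, 4)

(-18, 4)


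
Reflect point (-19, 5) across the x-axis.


Reflection across x-axis: (x, y) -> (x, -y)
(-19, 5) -> (-19, -5)

(-19, -5)


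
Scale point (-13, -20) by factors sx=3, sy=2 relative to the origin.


Scaling: (x*sx, y*sy) = (-13*3, -20*2) = (-39, -40)

(-39, -40)


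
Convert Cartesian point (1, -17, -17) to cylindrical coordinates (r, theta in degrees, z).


r = sqrt(1^2 + (-17)^2) = 17.0294
theta = atan2(-17, 1) = 273.3665 deg
z = -17

r = 17.0294, theta = 273.3665 deg, z = -17


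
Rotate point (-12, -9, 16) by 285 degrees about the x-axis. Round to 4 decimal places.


x' = -12
y' = -9*cos(285) - 16*sin(285) = 13.1254
z' = -9*sin(285) + 16*cos(285) = 12.8344

(-12, 13.1254, 12.8344)


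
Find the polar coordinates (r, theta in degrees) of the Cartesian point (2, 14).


r = sqrt(2^2 + 14^2) = 14.1421
theta = atan2(14, 2) = 81.8699 degrees

r = 14.1421, theta = 81.8699 degrees


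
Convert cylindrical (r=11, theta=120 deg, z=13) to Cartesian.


x = 11 * cos(120) = -5.5
y = 11 * sin(120) = 9.5263
z = 13

(-5.5, 9.5263, 13)


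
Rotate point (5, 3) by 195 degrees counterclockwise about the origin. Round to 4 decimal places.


x' = 5*cos(195) - 3*sin(195) = -4.0532
y' = 5*sin(195) + 3*cos(195) = -4.1919

(-4.0532, -4.1919)


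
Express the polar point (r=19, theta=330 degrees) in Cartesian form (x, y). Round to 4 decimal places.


x = 19 * cos(330) = 16.4545
y = 19 * sin(330) = -9.5

(16.4545, -9.5)


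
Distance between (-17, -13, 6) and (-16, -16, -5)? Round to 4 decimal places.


d = sqrt((-16--17)^2 + (-16--13)^2 + (-5-6)^2) = 11.4455

11.4455


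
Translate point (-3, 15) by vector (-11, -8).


Translation: (x+dx, y+dy) = (-3+-11, 15+-8) = (-14, 7)

(-14, 7)


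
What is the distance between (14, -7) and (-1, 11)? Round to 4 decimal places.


d = sqrt((-1-14)^2 + (11--7)^2) = 23.4307

23.4307


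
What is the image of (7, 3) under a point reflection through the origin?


Reflection through origin: (x, y) -> (-x, -y)
(7, 3) -> (-7, -3)

(-7, -3)


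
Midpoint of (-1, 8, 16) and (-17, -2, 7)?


Midpoint = ((-1+-17)/2, (8+-2)/2, (16+7)/2) = (-9, 3, 11.5)

(-9, 3, 11.5)


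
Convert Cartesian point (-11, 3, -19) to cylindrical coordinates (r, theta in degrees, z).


r = sqrt((-11)^2 + 3^2) = 11.4018
theta = atan2(3, -11) = 164.7449 deg
z = -19

r = 11.4018, theta = 164.7449 deg, z = -19


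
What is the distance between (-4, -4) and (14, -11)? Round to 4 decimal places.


d = sqrt((14--4)^2 + (-11--4)^2) = 19.3132

19.3132


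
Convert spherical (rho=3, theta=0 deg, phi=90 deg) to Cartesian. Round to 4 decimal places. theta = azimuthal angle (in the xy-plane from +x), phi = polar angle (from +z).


x = 3 * sin(90) * cos(0) = 3
y = 3 * sin(90) * sin(0) = 0
z = 3 * cos(90) = 0

(3, 0, 0)


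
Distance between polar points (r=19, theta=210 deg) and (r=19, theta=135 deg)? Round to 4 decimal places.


d = sqrt(r1^2 + r2^2 - 2*r1*r2*cos(t2-t1))
d = sqrt(19^2 + 19^2 - 2*19*19*cos(135-210)) = 23.1329

23.1329


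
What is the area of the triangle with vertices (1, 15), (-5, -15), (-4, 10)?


Area = |x1(y2-y3) + x2(y3-y1) + x3(y1-y2)| / 2
= |1*(-15-10) + -5*(10-15) + -4*(15--15)| / 2
= 60

60


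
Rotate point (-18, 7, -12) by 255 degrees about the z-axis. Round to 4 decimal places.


x' = -18*cos(255) - 7*sin(255) = 11.4202
y' = -18*sin(255) + 7*cos(255) = 15.5749
z' = -12

(11.4202, 15.5749, -12)


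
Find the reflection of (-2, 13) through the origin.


Reflection through origin: (x, y) -> (-x, -y)
(-2, 13) -> (2, -13)

(2, -13)


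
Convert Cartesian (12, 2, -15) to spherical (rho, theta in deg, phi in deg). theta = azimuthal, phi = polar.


rho = sqrt(12^2 + 2^2 + (-15)^2) = 19.3132
theta = atan2(2, 12) = 9.4623 deg
phi = acos(-15/19.3132) = 140.9567 deg

rho = 19.3132, theta = 9.4623 deg, phi = 140.9567 deg


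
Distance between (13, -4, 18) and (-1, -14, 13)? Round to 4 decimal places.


d = sqrt((-1-13)^2 + (-14--4)^2 + (13-18)^2) = 17.9165

17.9165


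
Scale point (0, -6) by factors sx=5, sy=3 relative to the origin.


Scaling: (x*sx, y*sy) = (0*5, -6*3) = (0, -18)

(0, -18)


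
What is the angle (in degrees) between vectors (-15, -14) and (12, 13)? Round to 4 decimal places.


dot = -15*12 + -14*13 = -362
|u| = 20.5183, |v| = 17.6918
cos(angle) = -0.9972
angle = 175.7345 degrees

175.7345 degrees


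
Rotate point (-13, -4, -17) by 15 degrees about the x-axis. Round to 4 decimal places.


x' = -13
y' = -4*cos(15) - -17*sin(15) = 0.5362
z' = -4*sin(15) + -17*cos(15) = -17.456

(-13, 0.5362, -17.456)


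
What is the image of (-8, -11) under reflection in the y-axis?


Reflection across y-axis: (x, y) -> (-x, y)
(-8, -11) -> (8, -11)

(8, -11)


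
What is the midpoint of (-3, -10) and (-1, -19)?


Midpoint = ((-3+-1)/2, (-10+-19)/2) = (-2, -14.5)

(-2, -14.5)


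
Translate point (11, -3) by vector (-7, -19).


Translation: (x+dx, y+dy) = (11+-7, -3+-19) = (4, -22)

(4, -22)


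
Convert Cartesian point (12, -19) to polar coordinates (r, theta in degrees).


r = sqrt(12^2 + (-19)^2) = 22.4722
theta = atan2(-19, 12) = 302.2756 degrees

r = 22.4722, theta = 302.2756 degrees


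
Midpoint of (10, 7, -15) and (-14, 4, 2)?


Midpoint = ((10+-14)/2, (7+4)/2, (-15+2)/2) = (-2, 5.5, -6.5)

(-2, 5.5, -6.5)


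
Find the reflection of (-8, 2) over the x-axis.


Reflection across x-axis: (x, y) -> (x, -y)
(-8, 2) -> (-8, -2)

(-8, -2)


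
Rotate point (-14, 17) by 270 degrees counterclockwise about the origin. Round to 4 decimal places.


x' = -14*cos(270) - 17*sin(270) = 17
y' = -14*sin(270) + 17*cos(270) = 14

(17, 14)


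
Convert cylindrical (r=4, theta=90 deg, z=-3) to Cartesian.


x = 4 * cos(90) = 0
y = 4 * sin(90) = 4
z = -3

(0, 4, -3)


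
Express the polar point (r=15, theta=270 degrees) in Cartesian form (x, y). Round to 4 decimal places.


x = 15 * cos(270) = 0
y = 15 * sin(270) = -15

(0, -15)


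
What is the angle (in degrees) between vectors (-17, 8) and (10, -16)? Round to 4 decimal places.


dot = -17*10 + 8*-16 = -298
|u| = 18.7883, |v| = 18.868
cos(angle) = -0.8406
angle = 147.2065 degrees

147.2065 degrees


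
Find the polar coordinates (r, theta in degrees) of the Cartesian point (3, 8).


r = sqrt(3^2 + 8^2) = 8.544
theta = atan2(8, 3) = 69.444 degrees

r = 8.544, theta = 69.444 degrees


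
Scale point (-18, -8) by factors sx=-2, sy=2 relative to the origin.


Scaling: (x*sx, y*sy) = (-18*-2, -8*2) = (36, -16)

(36, -16)


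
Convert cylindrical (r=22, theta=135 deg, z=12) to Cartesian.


x = 22 * cos(135) = -15.5563
y = 22 * sin(135) = 15.5563
z = 12

(-15.5563, 15.5563, 12)


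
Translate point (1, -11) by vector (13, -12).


Translation: (x+dx, y+dy) = (1+13, -11+-12) = (14, -23)

(14, -23)


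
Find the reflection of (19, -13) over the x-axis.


Reflection across x-axis: (x, y) -> (x, -y)
(19, -13) -> (19, 13)

(19, 13)


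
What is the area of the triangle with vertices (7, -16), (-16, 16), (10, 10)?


Area = |x1(y2-y3) + x2(y3-y1) + x3(y1-y2)| / 2
= |7*(16-10) + -16*(10--16) + 10*(-16-16)| / 2
= 347

347


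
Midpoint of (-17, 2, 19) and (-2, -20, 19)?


Midpoint = ((-17+-2)/2, (2+-20)/2, (19+19)/2) = (-9.5, -9, 19)

(-9.5, -9, 19)


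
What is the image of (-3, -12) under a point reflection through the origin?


Reflection through origin: (x, y) -> (-x, -y)
(-3, -12) -> (3, 12)

(3, 12)


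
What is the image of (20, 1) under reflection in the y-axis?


Reflection across y-axis: (x, y) -> (-x, y)
(20, 1) -> (-20, 1)

(-20, 1)


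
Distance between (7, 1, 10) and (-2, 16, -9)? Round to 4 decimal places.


d = sqrt((-2-7)^2 + (16-1)^2 + (-9-10)^2) = 25.8263

25.8263


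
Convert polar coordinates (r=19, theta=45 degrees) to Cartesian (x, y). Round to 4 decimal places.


x = 19 * cos(45) = 13.435
y = 19 * sin(45) = 13.435

(13.435, 13.435)


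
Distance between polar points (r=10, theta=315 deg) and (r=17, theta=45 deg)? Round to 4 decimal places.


d = sqrt(r1^2 + r2^2 - 2*r1*r2*cos(t2-t1))
d = sqrt(10^2 + 17^2 - 2*10*17*cos(45-315)) = 19.7231

19.7231


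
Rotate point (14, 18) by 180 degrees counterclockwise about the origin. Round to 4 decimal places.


x' = 14*cos(180) - 18*sin(180) = -14
y' = 14*sin(180) + 18*cos(180) = -18

(-14, -18)


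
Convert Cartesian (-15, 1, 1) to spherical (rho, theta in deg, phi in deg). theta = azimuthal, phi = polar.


rho = sqrt((-15)^2 + 1^2 + 1^2) = 15.0665
theta = atan2(1, -15) = 176.1859 deg
phi = acos(1/15.0665) = 86.1943 deg

rho = 15.0665, theta = 176.1859 deg, phi = 86.1943 deg


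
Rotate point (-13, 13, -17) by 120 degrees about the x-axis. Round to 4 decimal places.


x' = -13
y' = 13*cos(120) - -17*sin(120) = 8.2224
z' = 13*sin(120) + -17*cos(120) = 19.7583

(-13, 8.2224, 19.7583)


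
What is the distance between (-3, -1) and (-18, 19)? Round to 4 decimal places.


d = sqrt((-18--3)^2 + (19--1)^2) = 25

25


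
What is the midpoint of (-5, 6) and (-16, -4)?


Midpoint = ((-5+-16)/2, (6+-4)/2) = (-10.5, 1)

(-10.5, 1)


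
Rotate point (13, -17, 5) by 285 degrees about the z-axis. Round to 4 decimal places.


x' = 13*cos(285) - -17*sin(285) = -13.0561
y' = 13*sin(285) + -17*cos(285) = -16.957
z' = 5

(-13.0561, -16.957, 5)


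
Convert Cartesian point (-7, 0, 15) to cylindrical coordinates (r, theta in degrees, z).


r = sqrt((-7)^2 + 0^2) = 7
theta = atan2(0, -7) = 180 deg
z = 15

r = 7, theta = 180 deg, z = 15


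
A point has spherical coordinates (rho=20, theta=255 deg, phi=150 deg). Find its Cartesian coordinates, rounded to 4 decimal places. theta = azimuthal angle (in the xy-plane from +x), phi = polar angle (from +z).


x = 20 * sin(150) * cos(255) = -2.5882
y = 20 * sin(150) * sin(255) = -9.6593
z = 20 * cos(150) = -17.3205

(-2.5882, -9.6593, -17.3205)


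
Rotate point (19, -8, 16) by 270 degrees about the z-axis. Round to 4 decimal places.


x' = 19*cos(270) - -8*sin(270) = -8
y' = 19*sin(270) + -8*cos(270) = -19
z' = 16

(-8, -19, 16)


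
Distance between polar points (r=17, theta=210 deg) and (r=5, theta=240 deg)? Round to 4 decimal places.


d = sqrt(r1^2 + r2^2 - 2*r1*r2*cos(t2-t1))
d = sqrt(17^2 + 5^2 - 2*17*5*cos(240-210)) = 12.9142

12.9142


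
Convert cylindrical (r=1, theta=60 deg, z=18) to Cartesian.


x = 1 * cos(60) = 0.5
y = 1 * sin(60) = 0.866
z = 18

(0.5, 0.866, 18)


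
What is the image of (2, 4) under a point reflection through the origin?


Reflection through origin: (x, y) -> (-x, -y)
(2, 4) -> (-2, -4)

(-2, -4)


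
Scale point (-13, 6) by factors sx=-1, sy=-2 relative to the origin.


Scaling: (x*sx, y*sy) = (-13*-1, 6*-2) = (13, -12)

(13, -12)


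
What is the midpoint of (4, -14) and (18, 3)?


Midpoint = ((4+18)/2, (-14+3)/2) = (11, -5.5)

(11, -5.5)


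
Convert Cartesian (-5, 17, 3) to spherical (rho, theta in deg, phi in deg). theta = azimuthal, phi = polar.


rho = sqrt((-5)^2 + 17^2 + 3^2) = 17.9722
theta = atan2(17, -5) = 106.3895 deg
phi = acos(3/17.9722) = 80.391 deg

rho = 17.9722, theta = 106.3895 deg, phi = 80.391 deg


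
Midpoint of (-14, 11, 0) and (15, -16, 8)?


Midpoint = ((-14+15)/2, (11+-16)/2, (0+8)/2) = (0.5, -2.5, 4)

(0.5, -2.5, 4)


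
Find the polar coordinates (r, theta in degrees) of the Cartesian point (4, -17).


r = sqrt(4^2 + (-17)^2) = 17.4642
theta = atan2(-17, 4) = 283.2405 degrees

r = 17.4642, theta = 283.2405 degrees


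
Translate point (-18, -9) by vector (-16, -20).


Translation: (x+dx, y+dy) = (-18+-16, -9+-20) = (-34, -29)

(-34, -29)


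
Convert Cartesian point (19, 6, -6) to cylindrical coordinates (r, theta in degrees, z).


r = sqrt(19^2 + 6^2) = 19.9249
theta = atan2(6, 19) = 17.5256 deg
z = -6

r = 19.9249, theta = 17.5256 deg, z = -6


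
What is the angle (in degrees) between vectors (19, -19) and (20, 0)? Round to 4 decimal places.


dot = 19*20 + -19*0 = 380
|u| = 26.8701, |v| = 20
cos(angle) = 0.7071
angle = 45 degrees

45 degrees


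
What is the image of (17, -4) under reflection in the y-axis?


Reflection across y-axis: (x, y) -> (-x, y)
(17, -4) -> (-17, -4)

(-17, -4)


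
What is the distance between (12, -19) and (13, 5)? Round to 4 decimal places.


d = sqrt((13-12)^2 + (5--19)^2) = 24.0208

24.0208


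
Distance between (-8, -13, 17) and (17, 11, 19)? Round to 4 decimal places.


d = sqrt((17--8)^2 + (11--13)^2 + (19-17)^2) = 34.7131

34.7131


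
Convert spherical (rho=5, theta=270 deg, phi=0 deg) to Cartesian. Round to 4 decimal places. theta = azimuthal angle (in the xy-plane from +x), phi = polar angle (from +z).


x = 5 * sin(0) * cos(270) = 0
y = 5 * sin(0) * sin(270) = 0
z = 5 * cos(0) = 5

(0, 0, 5)


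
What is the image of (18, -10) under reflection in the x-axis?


Reflection across x-axis: (x, y) -> (x, -y)
(18, -10) -> (18, 10)

(18, 10)


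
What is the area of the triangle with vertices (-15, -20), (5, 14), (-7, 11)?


Area = |x1(y2-y3) + x2(y3-y1) + x3(y1-y2)| / 2
= |-15*(14-11) + 5*(11--20) + -7*(-20-14)| / 2
= 174

174


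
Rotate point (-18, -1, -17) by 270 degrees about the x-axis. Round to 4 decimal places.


x' = -18
y' = -1*cos(270) - -17*sin(270) = -17
z' = -1*sin(270) + -17*cos(270) = 1

(-18, -17, 1)


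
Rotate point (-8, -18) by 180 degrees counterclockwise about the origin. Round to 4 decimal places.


x' = -8*cos(180) - -18*sin(180) = 8
y' = -8*sin(180) + -18*cos(180) = 18

(8, 18)


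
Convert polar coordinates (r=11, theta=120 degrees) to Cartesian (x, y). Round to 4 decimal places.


x = 11 * cos(120) = -5.5
y = 11 * sin(120) = 9.5263

(-5.5, 9.5263)


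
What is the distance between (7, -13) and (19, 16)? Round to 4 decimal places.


d = sqrt((19-7)^2 + (16--13)^2) = 31.3847

31.3847


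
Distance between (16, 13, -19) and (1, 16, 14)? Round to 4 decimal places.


d = sqrt((1-16)^2 + (16-13)^2 + (14--19)^2) = 36.3731

36.3731


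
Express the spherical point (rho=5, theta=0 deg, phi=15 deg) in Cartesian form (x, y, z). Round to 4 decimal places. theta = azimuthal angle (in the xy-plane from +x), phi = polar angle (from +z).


x = 5 * sin(15) * cos(0) = 1.2941
y = 5 * sin(15) * sin(0) = 0
z = 5 * cos(15) = 4.8296

(1.2941, 0, 4.8296)


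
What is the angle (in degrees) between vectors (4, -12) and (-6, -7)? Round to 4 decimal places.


dot = 4*-6 + -12*-7 = 60
|u| = 12.6491, |v| = 9.2195
cos(angle) = 0.5145
angle = 59.0362 degrees

59.0362 degrees


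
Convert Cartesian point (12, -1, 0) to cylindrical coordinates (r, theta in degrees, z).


r = sqrt(12^2 + (-1)^2) = 12.0416
theta = atan2(-1, 12) = 355.2364 deg
z = 0

r = 12.0416, theta = 355.2364 deg, z = 0


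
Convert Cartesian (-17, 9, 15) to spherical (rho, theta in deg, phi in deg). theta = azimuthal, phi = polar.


rho = sqrt((-17)^2 + 9^2 + 15^2) = 24.3926
theta = atan2(9, -17) = 152.1027 deg
phi = acos(15/24.3926) = 52.0524 deg

rho = 24.3926, theta = 152.1027 deg, phi = 52.0524 deg


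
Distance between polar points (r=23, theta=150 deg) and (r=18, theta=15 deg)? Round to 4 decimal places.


d = sqrt(r1^2 + r2^2 - 2*r1*r2*cos(t2-t1))
d = sqrt(23^2 + 18^2 - 2*23*18*cos(15-150)) = 37.9274

37.9274


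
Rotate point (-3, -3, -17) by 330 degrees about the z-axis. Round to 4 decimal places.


x' = -3*cos(330) - -3*sin(330) = -4.0981
y' = -3*sin(330) + -3*cos(330) = -1.0981
z' = -17

(-4.0981, -1.0981, -17)


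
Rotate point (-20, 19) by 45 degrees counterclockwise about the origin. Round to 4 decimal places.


x' = -20*cos(45) - 19*sin(45) = -27.5772
y' = -20*sin(45) + 19*cos(45) = -0.7071

(-27.5772, -0.7071)


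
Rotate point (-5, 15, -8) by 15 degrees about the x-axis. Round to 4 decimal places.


x' = -5
y' = 15*cos(15) - -8*sin(15) = 16.5594
z' = 15*sin(15) + -8*cos(15) = -3.8451

(-5, 16.5594, -3.8451)


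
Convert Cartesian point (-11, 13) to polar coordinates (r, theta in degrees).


r = sqrt((-11)^2 + 13^2) = 17.0294
theta = atan2(13, -11) = 130.2364 degrees

r = 17.0294, theta = 130.2364 degrees


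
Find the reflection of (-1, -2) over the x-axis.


Reflection across x-axis: (x, y) -> (x, -y)
(-1, -2) -> (-1, 2)

(-1, 2)


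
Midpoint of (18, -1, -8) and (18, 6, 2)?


Midpoint = ((18+18)/2, (-1+6)/2, (-8+2)/2) = (18, 2.5, -3)

(18, 2.5, -3)


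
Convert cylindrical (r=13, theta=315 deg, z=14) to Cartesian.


x = 13 * cos(315) = 9.1924
y = 13 * sin(315) = -9.1924
z = 14

(9.1924, -9.1924, 14)


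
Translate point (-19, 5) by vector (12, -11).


Translation: (x+dx, y+dy) = (-19+12, 5+-11) = (-7, -6)

(-7, -6)


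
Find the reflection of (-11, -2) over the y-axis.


Reflection across y-axis: (x, y) -> (-x, y)
(-11, -2) -> (11, -2)

(11, -2)


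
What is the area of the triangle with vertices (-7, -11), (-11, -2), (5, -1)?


Area = |x1(y2-y3) + x2(y3-y1) + x3(y1-y2)| / 2
= |-7*(-2--1) + -11*(-1--11) + 5*(-11--2)| / 2
= 74

74


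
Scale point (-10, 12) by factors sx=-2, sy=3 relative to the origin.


Scaling: (x*sx, y*sy) = (-10*-2, 12*3) = (20, 36)

(20, 36)


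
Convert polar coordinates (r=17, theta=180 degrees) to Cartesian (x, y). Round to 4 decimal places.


x = 17 * cos(180) = -17
y = 17 * sin(180) = 0

(-17, 0)


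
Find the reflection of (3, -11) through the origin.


Reflection through origin: (x, y) -> (-x, -y)
(3, -11) -> (-3, 11)

(-3, 11)


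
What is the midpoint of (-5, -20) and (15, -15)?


Midpoint = ((-5+15)/2, (-20+-15)/2) = (5, -17.5)

(5, -17.5)


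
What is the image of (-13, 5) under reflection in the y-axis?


Reflection across y-axis: (x, y) -> (-x, y)
(-13, 5) -> (13, 5)

(13, 5)


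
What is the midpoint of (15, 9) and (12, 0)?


Midpoint = ((15+12)/2, (9+0)/2) = (13.5, 4.5)

(13.5, 4.5)


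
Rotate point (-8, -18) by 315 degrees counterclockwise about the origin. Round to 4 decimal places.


x' = -8*cos(315) - -18*sin(315) = -18.3848
y' = -8*sin(315) + -18*cos(315) = -7.0711

(-18.3848, -7.0711)


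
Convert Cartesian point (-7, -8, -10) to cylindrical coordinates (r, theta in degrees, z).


r = sqrt((-7)^2 + (-8)^2) = 10.6301
theta = atan2(-8, -7) = 228.8141 deg
z = -10

r = 10.6301, theta = 228.8141 deg, z = -10


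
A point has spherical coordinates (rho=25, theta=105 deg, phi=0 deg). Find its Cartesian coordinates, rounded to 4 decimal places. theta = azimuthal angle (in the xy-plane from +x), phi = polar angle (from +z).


x = 25 * sin(0) * cos(105) = 0
y = 25 * sin(0) * sin(105) = 0
z = 25 * cos(0) = 25

(0, 0, 25)


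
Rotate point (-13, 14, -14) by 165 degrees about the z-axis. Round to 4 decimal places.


x' = -13*cos(165) - 14*sin(165) = 8.9336
y' = -13*sin(165) + 14*cos(165) = -16.8876
z' = -14

(8.9336, -16.8876, -14)


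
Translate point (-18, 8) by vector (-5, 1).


Translation: (x+dx, y+dy) = (-18+-5, 8+1) = (-23, 9)

(-23, 9)


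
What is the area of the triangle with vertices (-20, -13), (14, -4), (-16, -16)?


Area = |x1(y2-y3) + x2(y3-y1) + x3(y1-y2)| / 2
= |-20*(-4--16) + 14*(-16--13) + -16*(-13--4)| / 2
= 69

69


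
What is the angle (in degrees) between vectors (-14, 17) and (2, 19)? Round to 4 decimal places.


dot = -14*2 + 17*19 = 295
|u| = 22.0227, |v| = 19.105
cos(angle) = 0.7011
angle = 45.4815 degrees

45.4815 degrees


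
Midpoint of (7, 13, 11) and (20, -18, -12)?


Midpoint = ((7+20)/2, (13+-18)/2, (11+-12)/2) = (13.5, -2.5, -0.5)

(13.5, -2.5, -0.5)


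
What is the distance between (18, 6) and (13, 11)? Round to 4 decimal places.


d = sqrt((13-18)^2 + (11-6)^2) = 7.0711

7.0711


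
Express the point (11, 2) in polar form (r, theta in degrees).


r = sqrt(11^2 + 2^2) = 11.1803
theta = atan2(2, 11) = 10.3048 degrees

r = 11.1803, theta = 10.3048 degrees


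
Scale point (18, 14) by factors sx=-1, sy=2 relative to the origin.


Scaling: (x*sx, y*sy) = (18*-1, 14*2) = (-18, 28)

(-18, 28)


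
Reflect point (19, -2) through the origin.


Reflection through origin: (x, y) -> (-x, -y)
(19, -2) -> (-19, 2)

(-19, 2)


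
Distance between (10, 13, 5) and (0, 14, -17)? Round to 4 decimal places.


d = sqrt((0-10)^2 + (14-13)^2 + (-17-5)^2) = 24.1868

24.1868


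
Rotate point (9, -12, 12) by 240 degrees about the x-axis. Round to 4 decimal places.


x' = 9
y' = -12*cos(240) - 12*sin(240) = 16.3923
z' = -12*sin(240) + 12*cos(240) = 4.3923

(9, 16.3923, 4.3923)


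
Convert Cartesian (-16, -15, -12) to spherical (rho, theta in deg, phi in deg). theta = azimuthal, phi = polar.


rho = sqrt((-16)^2 + (-15)^2 + (-12)^2) = 25
theta = atan2(-15, -16) = 223.1524 deg
phi = acos(-12/25) = 118.6854 deg

rho = 25, theta = 223.1524 deg, phi = 118.6854 deg


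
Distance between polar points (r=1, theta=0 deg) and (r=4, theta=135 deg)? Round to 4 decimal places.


d = sqrt(r1^2 + r2^2 - 2*r1*r2*cos(t2-t1))
d = sqrt(1^2 + 4^2 - 2*1*4*cos(135-0)) = 4.7599

4.7599


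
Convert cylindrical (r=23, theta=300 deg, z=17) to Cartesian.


x = 23 * cos(300) = 11.5
y = 23 * sin(300) = -19.9186
z = 17

(11.5, -19.9186, 17)


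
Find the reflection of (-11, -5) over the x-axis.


Reflection across x-axis: (x, y) -> (x, -y)
(-11, -5) -> (-11, 5)

(-11, 5)


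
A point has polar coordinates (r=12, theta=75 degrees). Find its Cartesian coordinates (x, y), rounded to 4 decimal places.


x = 12 * cos(75) = 3.1058
y = 12 * sin(75) = 11.5911

(3.1058, 11.5911)


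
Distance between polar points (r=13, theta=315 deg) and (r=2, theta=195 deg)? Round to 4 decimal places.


d = sqrt(r1^2 + r2^2 - 2*r1*r2*cos(t2-t1))
d = sqrt(13^2 + 2^2 - 2*13*2*cos(195-315)) = 14.1067

14.1067


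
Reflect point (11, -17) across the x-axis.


Reflection across x-axis: (x, y) -> (x, -y)
(11, -17) -> (11, 17)

(11, 17)


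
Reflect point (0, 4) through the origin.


Reflection through origin: (x, y) -> (-x, -y)
(0, 4) -> (0, -4)

(0, -4)


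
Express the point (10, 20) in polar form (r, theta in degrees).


r = sqrt(10^2 + 20^2) = 22.3607
theta = atan2(20, 10) = 63.4349 degrees

r = 22.3607, theta = 63.4349 degrees


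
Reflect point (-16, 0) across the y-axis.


Reflection across y-axis: (x, y) -> (-x, y)
(-16, 0) -> (16, 0)

(16, 0)


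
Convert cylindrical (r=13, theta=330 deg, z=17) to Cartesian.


x = 13 * cos(330) = 11.2583
y = 13 * sin(330) = -6.5
z = 17

(11.2583, -6.5, 17)


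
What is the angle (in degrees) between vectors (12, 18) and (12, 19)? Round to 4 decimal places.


dot = 12*12 + 18*19 = 486
|u| = 21.6333, |v| = 22.4722
cos(angle) = 0.9997
angle = 1.4144 degrees

1.4144 degrees
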